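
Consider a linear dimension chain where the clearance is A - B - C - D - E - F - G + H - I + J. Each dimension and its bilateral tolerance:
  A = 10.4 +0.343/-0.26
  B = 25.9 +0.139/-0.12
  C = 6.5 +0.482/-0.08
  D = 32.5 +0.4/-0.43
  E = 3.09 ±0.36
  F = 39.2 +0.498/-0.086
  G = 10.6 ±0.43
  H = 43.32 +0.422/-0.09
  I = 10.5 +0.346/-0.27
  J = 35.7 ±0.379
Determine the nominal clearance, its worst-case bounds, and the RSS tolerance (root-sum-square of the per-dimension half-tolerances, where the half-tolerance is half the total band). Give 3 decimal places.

Stack each dimension's contribution:
  +A: nom +10.400 → Σnom=10.400; wc +0.343/-0.260 → slack +0.343/-0.260; half-tol=0.301, Σhalf²=0.090902
  -B: nom -25.900 → Σnom=-15.500; wc +0.120/-0.139 → slack +0.463/-0.399; half-tol=0.130, Σhalf²=0.107672
  -C: nom -6.500 → Σnom=-22.000; wc +0.080/-0.482 → slack +0.543/-0.881; half-tol=0.281, Σhalf²=0.186633
  -D: nom -32.500 → Σnom=-54.500; wc +0.430/-0.400 → slack +0.973/-1.281; half-tol=0.415, Σhalf²=0.358858
  -E: nom -3.090 → Σnom=-57.590; wc +0.360/-0.360 → slack +1.333/-1.641; half-tol=0.360, Σhalf²=0.488458
  -F: nom -39.200 → Σnom=-96.790; wc +0.086/-0.498 → slack +1.419/-2.139; half-tol=0.292, Σhalf²=0.573722
  -G: nom -10.600 → Σnom=-107.390; wc +0.430/-0.430 → slack +1.849/-2.569; half-tol=0.430, Σhalf²=0.758622
  +H: nom +43.320 → Σnom=-64.070; wc +0.422/-0.090 → slack +2.271/-2.659; half-tol=0.256, Σhalf²=0.824158
  -I: nom -10.500 → Σnom=-74.570; wc +0.270/-0.346 → slack +2.541/-3.005; half-tol=0.308, Σhalf²=0.919022
  +J: nom +35.700 → Σnom=-38.870; wc +0.379/-0.379 → slack +2.920/-3.384; half-tol=0.379, Σhalf²=1.062663
Nominal = -38.870. Worst-case = [-38.870 - 3.384, -38.870 + 2.920] = [-42.254, -35.950]. RSS = √1.062663 = 1.031.

nominal=-38.870 wc=[-42.254,-35.950] rss=1.031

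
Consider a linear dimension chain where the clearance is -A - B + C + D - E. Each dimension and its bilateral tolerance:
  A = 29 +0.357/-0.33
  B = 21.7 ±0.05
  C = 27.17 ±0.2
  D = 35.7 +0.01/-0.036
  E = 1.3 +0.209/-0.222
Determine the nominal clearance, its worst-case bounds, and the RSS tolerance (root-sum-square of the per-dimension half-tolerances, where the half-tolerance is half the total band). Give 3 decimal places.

nominal=10.870 wc=[10.018,11.682] rss=0.455

Stack each dimension's contribution:
  -A: nom -29.000 → Σnom=-29.000; wc +0.330/-0.357 → slack +0.330/-0.357; half-tol=0.344, Σhalf²=0.117992
  -B: nom -21.700 → Σnom=-50.700; wc +0.050/-0.050 → slack +0.380/-0.407; half-tol=0.050, Σhalf²=0.120492
  +C: nom +27.170 → Σnom=-23.530; wc +0.200/-0.200 → slack +0.580/-0.607; half-tol=0.200, Σhalf²=0.160492
  +D: nom +35.700 → Σnom=12.170; wc +0.010/-0.036 → slack +0.590/-0.643; half-tol=0.023, Σhalf²=0.161021
  -E: nom -1.300 → Σnom=10.870; wc +0.222/-0.209 → slack +0.812/-0.852; half-tol=0.215, Σhalf²=0.207462
Nominal = 10.870. Worst-case = [10.870 - 0.852, 10.870 + 0.812] = [10.018, 11.682]. RSS = √0.207462 = 0.455.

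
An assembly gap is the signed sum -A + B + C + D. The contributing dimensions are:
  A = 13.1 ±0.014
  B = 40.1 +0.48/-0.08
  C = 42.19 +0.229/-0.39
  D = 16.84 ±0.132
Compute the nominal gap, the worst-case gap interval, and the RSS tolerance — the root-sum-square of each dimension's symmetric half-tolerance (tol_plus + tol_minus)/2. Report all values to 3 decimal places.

nominal=86.030 wc=[85.414,86.885] rss=0.438

Stack each dimension's contribution:
  -A: nom -13.100 → Σnom=-13.100; wc +0.014/-0.014 → slack +0.014/-0.014; half-tol=0.014, Σhalf²=0.000196
  +B: nom +40.100 → Σnom=27.000; wc +0.480/-0.080 → slack +0.494/-0.094; half-tol=0.280, Σhalf²=0.078596
  +C: nom +42.190 → Σnom=69.190; wc +0.229/-0.390 → slack +0.723/-0.484; half-tol=0.309, Σhalf²=0.174386
  +D: nom +16.840 → Σnom=86.030; wc +0.132/-0.132 → slack +0.855/-0.616; half-tol=0.132, Σhalf²=0.191810
Nominal = 86.030. Worst-case = [86.030 - 0.616, 86.030 + 0.855] = [85.414, 86.885]. RSS = √0.191810 = 0.438.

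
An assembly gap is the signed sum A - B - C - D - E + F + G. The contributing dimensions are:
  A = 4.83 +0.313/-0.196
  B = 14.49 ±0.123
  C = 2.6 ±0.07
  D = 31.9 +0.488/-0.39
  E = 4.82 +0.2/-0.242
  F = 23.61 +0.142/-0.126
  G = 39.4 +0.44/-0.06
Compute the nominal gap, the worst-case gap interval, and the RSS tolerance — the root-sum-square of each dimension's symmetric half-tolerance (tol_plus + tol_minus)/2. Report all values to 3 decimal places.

nominal=14.030 wc=[12.767,15.750] rss=0.638

Stack each dimension's contribution:
  +A: nom +4.830 → Σnom=4.830; wc +0.313/-0.196 → slack +0.313/-0.196; half-tol=0.255, Σhalf²=0.064770
  -B: nom -14.490 → Σnom=-9.660; wc +0.123/-0.123 → slack +0.436/-0.319; half-tol=0.123, Σhalf²=0.079899
  -C: nom -2.600 → Σnom=-12.260; wc +0.070/-0.070 → slack +0.506/-0.389; half-tol=0.070, Σhalf²=0.084799
  -D: nom -31.900 → Σnom=-44.160; wc +0.390/-0.488 → slack +0.896/-0.877; half-tol=0.439, Σhalf²=0.277520
  -E: nom -4.820 → Σnom=-48.980; wc +0.242/-0.200 → slack +1.138/-1.077; half-tol=0.221, Σhalf²=0.326361
  +F: nom +23.610 → Σnom=-25.370; wc +0.142/-0.126 → slack +1.280/-1.203; half-tol=0.134, Σhalf²=0.344317
  +G: nom +39.400 → Σnom=14.030; wc +0.440/-0.060 → slack +1.720/-1.263; half-tol=0.250, Σhalf²=0.406817
Nominal = 14.030. Worst-case = [14.030 - 1.263, 14.030 + 1.720] = [12.767, 15.750]. RSS = √0.406817 = 0.638.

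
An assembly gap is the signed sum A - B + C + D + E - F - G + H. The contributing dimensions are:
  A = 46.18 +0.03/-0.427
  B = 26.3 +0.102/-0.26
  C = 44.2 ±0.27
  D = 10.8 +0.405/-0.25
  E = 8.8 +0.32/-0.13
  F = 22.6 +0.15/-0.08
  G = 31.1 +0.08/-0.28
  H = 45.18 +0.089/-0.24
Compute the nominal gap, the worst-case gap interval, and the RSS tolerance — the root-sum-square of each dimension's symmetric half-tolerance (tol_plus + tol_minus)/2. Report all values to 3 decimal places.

nominal=75.160 wc=[73.511,76.894] rss=0.623

Stack each dimension's contribution:
  +A: nom +46.180 → Σnom=46.180; wc +0.030/-0.427 → slack +0.030/-0.427; half-tol=0.228, Σhalf²=0.052212
  -B: nom -26.300 → Σnom=19.880; wc +0.260/-0.102 → slack +0.290/-0.529; half-tol=0.181, Σhalf²=0.084973
  +C: nom +44.200 → Σnom=64.080; wc +0.270/-0.270 → slack +0.560/-0.799; half-tol=0.270, Σhalf²=0.157873
  +D: nom +10.800 → Σnom=74.880; wc +0.405/-0.250 → slack +0.965/-1.049; half-tol=0.328, Σhalf²=0.265130
  +E: nom +8.800 → Σnom=83.680; wc +0.320/-0.130 → slack +1.285/-1.179; half-tol=0.225, Σhalf²=0.315755
  -F: nom -22.600 → Σnom=61.080; wc +0.080/-0.150 → slack +1.365/-1.329; half-tol=0.115, Σhalf²=0.328980
  -G: nom -31.100 → Σnom=29.980; wc +0.280/-0.080 → slack +1.645/-1.409; half-tol=0.180, Σhalf²=0.361380
  +H: nom +45.180 → Σnom=75.160; wc +0.089/-0.240 → slack +1.734/-1.649; half-tol=0.164, Σhalf²=0.388440
Nominal = 75.160. Worst-case = [75.160 - 1.649, 75.160 + 1.734] = [73.511, 76.894]. RSS = √0.388440 = 0.623.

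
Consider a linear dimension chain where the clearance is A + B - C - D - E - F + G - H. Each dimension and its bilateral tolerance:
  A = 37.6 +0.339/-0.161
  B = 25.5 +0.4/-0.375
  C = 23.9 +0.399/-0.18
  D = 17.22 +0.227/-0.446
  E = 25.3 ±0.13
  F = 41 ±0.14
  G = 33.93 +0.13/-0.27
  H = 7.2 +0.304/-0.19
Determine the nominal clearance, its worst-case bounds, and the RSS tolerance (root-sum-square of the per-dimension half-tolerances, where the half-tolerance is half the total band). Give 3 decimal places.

nominal=-17.590 wc=[-19.596,-15.635] rss=0.740

Stack each dimension's contribution:
  +A: nom +37.600 → Σnom=37.600; wc +0.339/-0.161 → slack +0.339/-0.161; half-tol=0.250, Σhalf²=0.062500
  +B: nom +25.500 → Σnom=63.100; wc +0.400/-0.375 → slack +0.739/-0.536; half-tol=0.388, Σhalf²=0.212656
  -C: nom -23.900 → Σnom=39.200; wc +0.180/-0.399 → slack +0.919/-0.935; half-tol=0.289, Σhalf²=0.296467
  -D: nom -17.220 → Σnom=21.980; wc +0.446/-0.227 → slack +1.365/-1.162; half-tol=0.337, Σhalf²=0.409699
  -E: nom -25.300 → Σnom=-3.320; wc +0.130/-0.130 → slack +1.495/-1.292; half-tol=0.130, Σhalf²=0.426599
  -F: nom -41.000 → Σnom=-44.320; wc +0.140/-0.140 → slack +1.635/-1.432; half-tol=0.140, Σhalf²=0.446199
  +G: nom +33.930 → Σnom=-10.390; wc +0.130/-0.270 → slack +1.765/-1.702; half-tol=0.200, Σhalf²=0.486199
  -H: nom -7.200 → Σnom=-17.590; wc +0.190/-0.304 → slack +1.955/-2.006; half-tol=0.247, Σhalf²=0.547208
Nominal = -17.590. Worst-case = [-17.590 - 2.006, -17.590 + 1.955] = [-19.596, -15.635]. RSS = √0.547208 = 0.740.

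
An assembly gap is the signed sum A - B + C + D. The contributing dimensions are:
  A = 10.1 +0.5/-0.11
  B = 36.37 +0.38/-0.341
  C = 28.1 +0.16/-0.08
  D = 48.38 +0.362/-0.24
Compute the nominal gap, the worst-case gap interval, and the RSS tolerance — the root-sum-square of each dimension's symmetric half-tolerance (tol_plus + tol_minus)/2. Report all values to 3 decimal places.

Stack each dimension's contribution:
  +A: nom +10.100 → Σnom=10.100; wc +0.500/-0.110 → slack +0.500/-0.110; half-tol=0.305, Σhalf²=0.093025
  -B: nom -36.370 → Σnom=-26.270; wc +0.341/-0.380 → slack +0.841/-0.490; half-tol=0.361, Σhalf²=0.222985
  +C: nom +28.100 → Σnom=1.830; wc +0.160/-0.080 → slack +1.001/-0.570; half-tol=0.120, Σhalf²=0.237385
  +D: nom +48.380 → Σnom=50.210; wc +0.362/-0.240 → slack +1.363/-0.810; half-tol=0.301, Σhalf²=0.327986
Nominal = 50.210. Worst-case = [50.210 - 0.810, 50.210 + 1.363] = [49.400, 51.573]. RSS = √0.327986 = 0.573.

nominal=50.210 wc=[49.400,51.573] rss=0.573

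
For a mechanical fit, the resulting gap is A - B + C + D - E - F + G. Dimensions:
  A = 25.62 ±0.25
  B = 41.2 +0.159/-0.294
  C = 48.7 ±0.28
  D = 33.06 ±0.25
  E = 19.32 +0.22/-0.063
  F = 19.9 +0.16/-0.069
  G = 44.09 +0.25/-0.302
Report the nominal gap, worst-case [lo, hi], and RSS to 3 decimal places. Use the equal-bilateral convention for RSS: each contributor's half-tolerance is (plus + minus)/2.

Stack each dimension's contribution:
  +A: nom +25.620 → Σnom=25.620; wc +0.250/-0.250 → slack +0.250/-0.250; half-tol=0.250, Σhalf²=0.062500
  -B: nom -41.200 → Σnom=-15.580; wc +0.294/-0.159 → slack +0.544/-0.409; half-tol=0.226, Σhalf²=0.113802
  +C: nom +48.700 → Σnom=33.120; wc +0.280/-0.280 → slack +0.824/-0.689; half-tol=0.280, Σhalf²=0.192202
  +D: nom +33.060 → Σnom=66.180; wc +0.250/-0.250 → slack +1.074/-0.939; half-tol=0.250, Σhalf²=0.254702
  -E: nom -19.320 → Σnom=46.860; wc +0.063/-0.220 → slack +1.137/-1.159; half-tol=0.142, Σhalf²=0.274725
  -F: nom -19.900 → Σnom=26.960; wc +0.069/-0.160 → slack +1.206/-1.319; half-tol=0.115, Σhalf²=0.287835
  +G: nom +44.090 → Σnom=71.050; wc +0.250/-0.302 → slack +1.456/-1.621; half-tol=0.276, Σhalf²=0.364011
Nominal = 71.050. Worst-case = [71.050 - 1.621, 71.050 + 1.456] = [69.429, 72.506]. RSS = √0.364011 = 0.603.

nominal=71.050 wc=[69.429,72.506] rss=0.603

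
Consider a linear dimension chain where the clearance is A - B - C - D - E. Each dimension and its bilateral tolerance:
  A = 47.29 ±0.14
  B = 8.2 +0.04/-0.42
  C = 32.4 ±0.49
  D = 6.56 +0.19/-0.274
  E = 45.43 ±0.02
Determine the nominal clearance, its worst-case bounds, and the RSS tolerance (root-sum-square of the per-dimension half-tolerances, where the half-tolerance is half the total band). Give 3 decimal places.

nominal=-45.300 wc=[-46.180,-43.956] rss=0.606

Stack each dimension's contribution:
  +A: nom +47.290 → Σnom=47.290; wc +0.140/-0.140 → slack +0.140/-0.140; half-tol=0.140, Σhalf²=0.019600
  -B: nom -8.200 → Σnom=39.090; wc +0.420/-0.040 → slack +0.560/-0.180; half-tol=0.230, Σhalf²=0.072500
  -C: nom -32.400 → Σnom=6.690; wc +0.490/-0.490 → slack +1.050/-0.670; half-tol=0.490, Σhalf²=0.312600
  -D: nom -6.560 → Σnom=0.130; wc +0.274/-0.190 → slack +1.324/-0.860; half-tol=0.232, Σhalf²=0.366424
  -E: nom -45.430 → Σnom=-45.300; wc +0.020/-0.020 → slack +1.344/-0.880; half-tol=0.020, Σhalf²=0.366824
Nominal = -45.300. Worst-case = [-45.300 - 0.880, -45.300 + 1.344] = [-46.180, -43.956]. RSS = √0.366824 = 0.606.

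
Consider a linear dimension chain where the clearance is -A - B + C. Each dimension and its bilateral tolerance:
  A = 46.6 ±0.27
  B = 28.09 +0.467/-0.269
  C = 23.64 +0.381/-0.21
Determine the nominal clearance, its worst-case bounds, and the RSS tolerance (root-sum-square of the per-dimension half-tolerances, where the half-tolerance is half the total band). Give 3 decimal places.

nominal=-51.050 wc=[-51.997,-50.130] rss=0.544

Stack each dimension's contribution:
  -A: nom -46.600 → Σnom=-46.600; wc +0.270/-0.270 → slack +0.270/-0.270; half-tol=0.270, Σhalf²=0.072900
  -B: nom -28.090 → Σnom=-74.690; wc +0.269/-0.467 → slack +0.539/-0.737; half-tol=0.368, Σhalf²=0.208324
  +C: nom +23.640 → Σnom=-51.050; wc +0.381/-0.210 → slack +0.920/-0.947; half-tol=0.295, Σhalf²=0.295644
Nominal = -51.050. Worst-case = [-51.050 - 0.947, -51.050 + 0.920] = [-51.997, -50.130]. RSS = √0.295644 = 0.544.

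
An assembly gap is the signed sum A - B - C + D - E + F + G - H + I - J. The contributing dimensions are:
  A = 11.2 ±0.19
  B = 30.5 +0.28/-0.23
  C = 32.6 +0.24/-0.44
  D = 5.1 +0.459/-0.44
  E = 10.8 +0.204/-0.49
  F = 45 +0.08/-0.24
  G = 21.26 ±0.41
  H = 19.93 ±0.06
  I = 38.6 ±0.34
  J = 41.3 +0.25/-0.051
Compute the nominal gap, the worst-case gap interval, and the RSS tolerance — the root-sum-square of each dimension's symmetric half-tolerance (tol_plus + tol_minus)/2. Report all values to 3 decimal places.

nominal=-13.970 wc=[-16.624,-11.220] rss=0.935

Stack each dimension's contribution:
  +A: nom +11.200 → Σnom=11.200; wc +0.190/-0.190 → slack +0.190/-0.190; half-tol=0.190, Σhalf²=0.036100
  -B: nom -30.500 → Σnom=-19.300; wc +0.230/-0.280 → slack +0.420/-0.470; half-tol=0.255, Σhalf²=0.101125
  -C: nom -32.600 → Σnom=-51.900; wc +0.440/-0.240 → slack +0.860/-0.710; half-tol=0.340, Σhalf²=0.216725
  +D: nom +5.100 → Σnom=-46.800; wc +0.459/-0.440 → slack +1.319/-1.150; half-tol=0.450, Σhalf²=0.418775
  -E: nom -10.800 → Σnom=-57.600; wc +0.490/-0.204 → slack +1.809/-1.354; half-tol=0.347, Σhalf²=0.539184
  +F: nom +45.000 → Σnom=-12.600; wc +0.080/-0.240 → slack +1.889/-1.594; half-tol=0.160, Σhalf²=0.564784
  +G: nom +21.260 → Σnom=8.660; wc +0.410/-0.410 → slack +2.299/-2.004; half-tol=0.410, Σhalf²=0.732884
  -H: nom -19.930 → Σnom=-11.270; wc +0.060/-0.060 → slack +2.359/-2.064; half-tol=0.060, Σhalf²=0.736484
  +I: nom +38.600 → Σnom=27.330; wc +0.340/-0.340 → slack +2.699/-2.404; half-tol=0.340, Σhalf²=0.852084
  -J: nom -41.300 → Σnom=-13.970; wc +0.051/-0.250 → slack +2.750/-2.654; half-tol=0.150, Σhalf²=0.874734
Nominal = -13.970. Worst-case = [-13.970 - 2.654, -13.970 + 2.750] = [-16.624, -11.220]. RSS = √0.874734 = 0.935.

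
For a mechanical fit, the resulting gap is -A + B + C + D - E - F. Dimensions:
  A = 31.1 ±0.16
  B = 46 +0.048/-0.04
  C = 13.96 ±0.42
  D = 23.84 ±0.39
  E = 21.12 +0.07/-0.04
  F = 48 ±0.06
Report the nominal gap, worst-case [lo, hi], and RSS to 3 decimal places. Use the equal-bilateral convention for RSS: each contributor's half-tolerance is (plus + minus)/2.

Stack each dimension's contribution:
  -A: nom -31.100 → Σnom=-31.100; wc +0.160/-0.160 → slack +0.160/-0.160; half-tol=0.160, Σhalf²=0.025600
  +B: nom +46.000 → Σnom=14.900; wc +0.048/-0.040 → slack +0.208/-0.200; half-tol=0.044, Σhalf²=0.027536
  +C: nom +13.960 → Σnom=28.860; wc +0.420/-0.420 → slack +0.628/-0.620; half-tol=0.420, Σhalf²=0.203936
  +D: nom +23.840 → Σnom=52.700; wc +0.390/-0.390 → slack +1.018/-1.010; half-tol=0.390, Σhalf²=0.356036
  -E: nom -21.120 → Σnom=31.580; wc +0.040/-0.070 → slack +1.058/-1.080; half-tol=0.055, Σhalf²=0.359061
  -F: nom -48.000 → Σnom=-16.420; wc +0.060/-0.060 → slack +1.118/-1.140; half-tol=0.060, Σhalf²=0.362661
Nominal = -16.420. Worst-case = [-16.420 - 1.140, -16.420 + 1.118] = [-17.560, -15.302]. RSS = √0.362661 = 0.602.

nominal=-16.420 wc=[-17.560,-15.302] rss=0.602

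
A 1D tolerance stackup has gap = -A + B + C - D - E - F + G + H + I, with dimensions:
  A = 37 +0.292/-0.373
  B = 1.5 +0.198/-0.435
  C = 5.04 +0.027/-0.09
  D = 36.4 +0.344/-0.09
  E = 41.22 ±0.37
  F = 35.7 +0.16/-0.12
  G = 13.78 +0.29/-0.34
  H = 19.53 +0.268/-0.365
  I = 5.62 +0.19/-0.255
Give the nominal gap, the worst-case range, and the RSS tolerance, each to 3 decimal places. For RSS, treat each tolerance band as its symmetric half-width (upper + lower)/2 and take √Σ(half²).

nominal=-104.850 wc=[-107.501,-102.924] rss=0.816

Stack each dimension's contribution:
  -A: nom -37.000 → Σnom=-37.000; wc +0.373/-0.292 → slack +0.373/-0.292; half-tol=0.333, Σhalf²=0.110556
  +B: nom +1.500 → Σnom=-35.500; wc +0.198/-0.435 → slack +0.571/-0.727; half-tol=0.317, Σhalf²=0.210729
  +C: nom +5.040 → Σnom=-30.460; wc +0.027/-0.090 → slack +0.598/-0.817; half-tol=0.058, Σhalf²=0.214151
  -D: nom -36.400 → Σnom=-66.860; wc +0.090/-0.344 → slack +0.688/-1.161; half-tol=0.217, Σhalf²=0.261240
  -E: nom -41.220 → Σnom=-108.080; wc +0.370/-0.370 → slack +1.058/-1.531; half-tol=0.370, Σhalf²=0.398140
  -F: nom -35.700 → Σnom=-143.780; wc +0.120/-0.160 → slack +1.178/-1.691; half-tol=0.140, Σhalf²=0.417740
  +G: nom +13.780 → Σnom=-130.000; wc +0.290/-0.340 → slack +1.468/-2.031; half-tol=0.315, Σhalf²=0.516965
  +H: nom +19.530 → Σnom=-110.470; wc +0.268/-0.365 → slack +1.736/-2.396; half-tol=0.317, Σhalf²=0.617137
  +I: nom +5.620 → Σnom=-104.850; wc +0.190/-0.255 → slack +1.926/-2.651; half-tol=0.223, Σhalf²=0.666643
Nominal = -104.850. Worst-case = [-104.850 - 2.651, -104.850 + 1.926] = [-107.501, -102.924]. RSS = √0.666643 = 0.816.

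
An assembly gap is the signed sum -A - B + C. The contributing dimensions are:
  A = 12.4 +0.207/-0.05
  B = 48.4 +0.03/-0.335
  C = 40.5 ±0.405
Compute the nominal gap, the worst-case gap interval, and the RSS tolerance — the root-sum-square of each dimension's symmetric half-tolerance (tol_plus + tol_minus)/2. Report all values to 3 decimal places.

nominal=-20.300 wc=[-20.942,-19.510] rss=0.462

Stack each dimension's contribution:
  -A: nom -12.400 → Σnom=-12.400; wc +0.050/-0.207 → slack +0.050/-0.207; half-tol=0.129, Σhalf²=0.016512
  -B: nom -48.400 → Σnom=-60.800; wc +0.335/-0.030 → slack +0.385/-0.237; half-tol=0.182, Σhalf²=0.049818
  +C: nom +40.500 → Σnom=-20.300; wc +0.405/-0.405 → slack +0.790/-0.642; half-tol=0.405, Σhalf²=0.213844
Nominal = -20.300. Worst-case = [-20.300 - 0.642, -20.300 + 0.790] = [-20.942, -19.510]. RSS = √0.213844 = 0.462.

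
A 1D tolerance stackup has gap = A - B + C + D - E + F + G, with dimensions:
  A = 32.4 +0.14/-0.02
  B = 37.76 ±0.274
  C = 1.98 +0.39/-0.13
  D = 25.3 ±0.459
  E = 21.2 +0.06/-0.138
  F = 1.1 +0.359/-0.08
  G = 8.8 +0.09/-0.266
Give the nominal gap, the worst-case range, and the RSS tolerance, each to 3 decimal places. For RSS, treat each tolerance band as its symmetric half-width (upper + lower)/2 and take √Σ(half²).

Stack each dimension's contribution:
  +A: nom +32.400 → Σnom=32.400; wc +0.140/-0.020 → slack +0.140/-0.020; half-tol=0.080, Σhalf²=0.006400
  -B: nom -37.760 → Σnom=-5.360; wc +0.274/-0.274 → slack +0.414/-0.294; half-tol=0.274, Σhalf²=0.081476
  +C: nom +1.980 → Σnom=-3.380; wc +0.390/-0.130 → slack +0.804/-0.424; half-tol=0.260, Σhalf²=0.149076
  +D: nom +25.300 → Σnom=21.920; wc +0.459/-0.459 → slack +1.263/-0.883; half-tol=0.459, Σhalf²=0.359757
  -E: nom -21.200 → Σnom=0.720; wc +0.138/-0.060 → slack +1.401/-0.943; half-tol=0.099, Σhalf²=0.369558
  +F: nom +1.100 → Σnom=1.820; wc +0.359/-0.080 → slack +1.760/-1.023; half-tol=0.220, Σhalf²=0.417738
  +G: nom +8.800 → Σnom=10.620; wc +0.090/-0.266 → slack +1.850/-1.289; half-tol=0.178, Σhalf²=0.449422
Nominal = 10.620. Worst-case = [10.620 - 1.289, 10.620 + 1.850] = [9.331, 12.470]. RSS = √0.449422 = 0.670.

nominal=10.620 wc=[9.331,12.470] rss=0.670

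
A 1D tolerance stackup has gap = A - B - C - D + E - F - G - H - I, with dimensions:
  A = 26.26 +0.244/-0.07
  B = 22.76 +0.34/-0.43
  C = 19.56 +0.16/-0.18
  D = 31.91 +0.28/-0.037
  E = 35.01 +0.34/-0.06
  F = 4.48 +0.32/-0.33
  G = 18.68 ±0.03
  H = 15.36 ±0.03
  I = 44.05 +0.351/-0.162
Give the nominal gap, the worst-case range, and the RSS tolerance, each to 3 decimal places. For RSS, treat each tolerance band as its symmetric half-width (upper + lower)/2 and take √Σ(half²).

nominal=-95.530 wc=[-97.171,-93.747] rss=0.663

Stack each dimension's contribution:
  +A: nom +26.260 → Σnom=26.260; wc +0.244/-0.070 → slack +0.244/-0.070; half-tol=0.157, Σhalf²=0.024649
  -B: nom -22.760 → Σnom=3.500; wc +0.430/-0.340 → slack +0.674/-0.410; half-tol=0.385, Σhalf²=0.172874
  -C: nom -19.560 → Σnom=-16.060; wc +0.180/-0.160 → slack +0.854/-0.570; half-tol=0.170, Σhalf²=0.201774
  -D: nom -31.910 → Σnom=-47.970; wc +0.037/-0.280 → slack +0.891/-0.850; half-tol=0.159, Σhalf²=0.226896
  +E: nom +35.010 → Σnom=-12.960; wc +0.340/-0.060 → slack +1.231/-0.910; half-tol=0.200, Σhalf²=0.266896
  -F: nom -4.480 → Σnom=-17.440; wc +0.330/-0.320 → slack +1.561/-1.230; half-tol=0.325, Σhalf²=0.372521
  -G: nom -18.680 → Σnom=-36.120; wc +0.030/-0.030 → slack +1.591/-1.260; half-tol=0.030, Σhalf²=0.373421
  -H: nom -15.360 → Σnom=-51.480; wc +0.030/-0.030 → slack +1.621/-1.290; half-tol=0.030, Σhalf²=0.374321
  -I: nom -44.050 → Σnom=-95.530; wc +0.162/-0.351 → slack +1.783/-1.641; half-tol=0.257, Σhalf²=0.440114
Nominal = -95.530. Worst-case = [-95.530 - 1.641, -95.530 + 1.783] = [-97.171, -93.747]. RSS = √0.440114 = 0.663.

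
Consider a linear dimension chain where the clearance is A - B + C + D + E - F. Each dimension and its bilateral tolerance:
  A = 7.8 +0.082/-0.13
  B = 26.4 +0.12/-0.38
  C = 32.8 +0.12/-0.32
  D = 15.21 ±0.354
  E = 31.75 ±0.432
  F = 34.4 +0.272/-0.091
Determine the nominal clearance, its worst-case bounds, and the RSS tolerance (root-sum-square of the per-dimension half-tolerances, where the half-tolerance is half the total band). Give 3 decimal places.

Stack each dimension's contribution:
  +A: nom +7.800 → Σnom=7.800; wc +0.082/-0.130 → slack +0.082/-0.130; half-tol=0.106, Σhalf²=0.011236
  -B: nom -26.400 → Σnom=-18.600; wc +0.380/-0.120 → slack +0.462/-0.250; half-tol=0.250, Σhalf²=0.073736
  +C: nom +32.800 → Σnom=14.200; wc +0.120/-0.320 → slack +0.582/-0.570; half-tol=0.220, Σhalf²=0.122136
  +D: nom +15.210 → Σnom=29.410; wc +0.354/-0.354 → slack +0.936/-0.924; half-tol=0.354, Σhalf²=0.247452
  +E: nom +31.750 → Σnom=61.160; wc +0.432/-0.432 → slack +1.368/-1.356; half-tol=0.432, Σhalf²=0.434076
  -F: nom -34.400 → Σnom=26.760; wc +0.091/-0.272 → slack +1.459/-1.628; half-tol=0.181, Σhalf²=0.467018
Nominal = 26.760. Worst-case = [26.760 - 1.628, 26.760 + 1.459] = [25.132, 28.219]. RSS = √0.467018 = 0.683.

nominal=26.760 wc=[25.132,28.219] rss=0.683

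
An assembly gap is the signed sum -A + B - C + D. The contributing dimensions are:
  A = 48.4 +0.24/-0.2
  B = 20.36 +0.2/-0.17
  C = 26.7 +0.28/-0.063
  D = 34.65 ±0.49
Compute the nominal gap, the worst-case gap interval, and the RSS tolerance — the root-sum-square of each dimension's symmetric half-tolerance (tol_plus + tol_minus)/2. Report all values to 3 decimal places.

Stack each dimension's contribution:
  -A: nom -48.400 → Σnom=-48.400; wc +0.200/-0.240 → slack +0.200/-0.240; half-tol=0.220, Σhalf²=0.048400
  +B: nom +20.360 → Σnom=-28.040; wc +0.200/-0.170 → slack +0.400/-0.410; half-tol=0.185, Σhalf²=0.082625
  -C: nom -26.700 → Σnom=-54.740; wc +0.063/-0.280 → slack +0.463/-0.690; half-tol=0.172, Σhalf²=0.112037
  +D: nom +34.650 → Σnom=-20.090; wc +0.490/-0.490 → slack +0.953/-1.180; half-tol=0.490, Σhalf²=0.352137
Nominal = -20.090. Worst-case = [-20.090 - 1.180, -20.090 + 0.953] = [-21.270, -19.137]. RSS = √0.352137 = 0.593.

nominal=-20.090 wc=[-21.270,-19.137] rss=0.593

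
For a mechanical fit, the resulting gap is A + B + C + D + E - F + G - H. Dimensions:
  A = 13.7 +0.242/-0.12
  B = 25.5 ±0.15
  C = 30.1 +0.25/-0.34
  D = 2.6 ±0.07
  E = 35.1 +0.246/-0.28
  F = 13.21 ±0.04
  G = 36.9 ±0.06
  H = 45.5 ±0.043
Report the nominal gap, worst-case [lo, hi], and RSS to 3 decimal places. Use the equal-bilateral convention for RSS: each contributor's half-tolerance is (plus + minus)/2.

Stack each dimension's contribution:
  +A: nom +13.700 → Σnom=13.700; wc +0.242/-0.120 → slack +0.242/-0.120; half-tol=0.181, Σhalf²=0.032761
  +B: nom +25.500 → Σnom=39.200; wc +0.150/-0.150 → slack +0.392/-0.270; half-tol=0.150, Σhalf²=0.055261
  +C: nom +30.100 → Σnom=69.300; wc +0.250/-0.340 → slack +0.642/-0.610; half-tol=0.295, Σhalf²=0.142286
  +D: nom +2.600 → Σnom=71.900; wc +0.070/-0.070 → slack +0.712/-0.680; half-tol=0.070, Σhalf²=0.147186
  +E: nom +35.100 → Σnom=107.000; wc +0.246/-0.280 → slack +0.958/-0.960; half-tol=0.263, Σhalf²=0.216355
  -F: nom -13.210 → Σnom=93.790; wc +0.040/-0.040 → slack +0.998/-1.000; half-tol=0.040, Σhalf²=0.217955
  +G: nom +36.900 → Σnom=130.690; wc +0.060/-0.060 → slack +1.058/-1.060; half-tol=0.060, Σhalf²=0.221555
  -H: nom -45.500 → Σnom=85.190; wc +0.043/-0.043 → slack +1.101/-1.103; half-tol=0.043, Σhalf²=0.223404
Nominal = 85.190. Worst-case = [85.190 - 1.103, 85.190 + 1.101] = [84.087, 86.291]. RSS = √0.223404 = 0.473.

nominal=85.190 wc=[84.087,86.291] rss=0.473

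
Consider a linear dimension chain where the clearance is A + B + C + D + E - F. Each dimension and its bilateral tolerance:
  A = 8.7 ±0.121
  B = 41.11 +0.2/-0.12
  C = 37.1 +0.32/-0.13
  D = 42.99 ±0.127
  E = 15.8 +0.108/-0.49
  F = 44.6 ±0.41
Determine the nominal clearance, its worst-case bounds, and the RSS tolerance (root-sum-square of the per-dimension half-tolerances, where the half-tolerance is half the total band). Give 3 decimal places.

nominal=101.100 wc=[99.702,102.386] rss=0.604

Stack each dimension's contribution:
  +A: nom +8.700 → Σnom=8.700; wc +0.121/-0.121 → slack +0.121/-0.121; half-tol=0.121, Σhalf²=0.014641
  +B: nom +41.110 → Σnom=49.810; wc +0.200/-0.120 → slack +0.321/-0.241; half-tol=0.160, Σhalf²=0.040241
  +C: nom +37.100 → Σnom=86.910; wc +0.320/-0.130 → slack +0.641/-0.371; half-tol=0.225, Σhalf²=0.090866
  +D: nom +42.990 → Σnom=129.900; wc +0.127/-0.127 → slack +0.768/-0.498; half-tol=0.127, Σhalf²=0.106995
  +E: nom +15.800 → Σnom=145.700; wc +0.108/-0.490 → slack +0.876/-0.988; half-tol=0.299, Σhalf²=0.196396
  -F: nom -44.600 → Σnom=101.100; wc +0.410/-0.410 → slack +1.286/-1.398; half-tol=0.410, Σhalf²=0.364496
Nominal = 101.100. Worst-case = [101.100 - 1.398, 101.100 + 1.286] = [99.702, 102.386]. RSS = √0.364496 = 0.604.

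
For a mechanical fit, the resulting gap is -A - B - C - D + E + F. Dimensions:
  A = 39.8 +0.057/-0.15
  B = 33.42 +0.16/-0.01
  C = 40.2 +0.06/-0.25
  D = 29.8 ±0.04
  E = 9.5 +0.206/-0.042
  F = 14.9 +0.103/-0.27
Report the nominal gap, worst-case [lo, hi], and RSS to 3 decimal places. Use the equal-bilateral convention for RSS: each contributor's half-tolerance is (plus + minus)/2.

Stack each dimension's contribution:
  -A: nom -39.800 → Σnom=-39.800; wc +0.150/-0.057 → slack +0.150/-0.057; half-tol=0.103, Σhalf²=0.010712
  -B: nom -33.420 → Σnom=-73.220; wc +0.010/-0.160 → slack +0.160/-0.217; half-tol=0.085, Σhalf²=0.017937
  -C: nom -40.200 → Σnom=-113.420; wc +0.250/-0.060 → slack +0.410/-0.277; half-tol=0.155, Σhalf²=0.041962
  -D: nom -29.800 → Σnom=-143.220; wc +0.040/-0.040 → slack +0.450/-0.317; half-tol=0.040, Σhalf²=0.043562
  +E: nom +9.500 → Σnom=-133.720; wc +0.206/-0.042 → slack +0.656/-0.359; half-tol=0.124, Σhalf²=0.058938
  +F: nom +14.900 → Σnom=-118.820; wc +0.103/-0.270 → slack +0.759/-0.629; half-tol=0.186, Σhalf²=0.093721
Nominal = -118.820. Worst-case = [-118.820 - 0.629, -118.820 + 0.759] = [-119.449, -118.061]. RSS = √0.093721 = 0.306.

nominal=-118.820 wc=[-119.449,-118.061] rss=0.306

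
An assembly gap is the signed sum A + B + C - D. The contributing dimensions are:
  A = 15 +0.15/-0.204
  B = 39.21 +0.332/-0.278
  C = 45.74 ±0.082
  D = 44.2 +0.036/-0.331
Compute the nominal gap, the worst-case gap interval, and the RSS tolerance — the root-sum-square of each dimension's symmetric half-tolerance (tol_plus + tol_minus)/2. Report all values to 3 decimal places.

nominal=55.750 wc=[55.150,56.645] rss=0.406

Stack each dimension's contribution:
  +A: nom +15.000 → Σnom=15.000; wc +0.150/-0.204 → slack +0.150/-0.204; half-tol=0.177, Σhalf²=0.031329
  +B: nom +39.210 → Σnom=54.210; wc +0.332/-0.278 → slack +0.482/-0.482; half-tol=0.305, Σhalf²=0.124354
  +C: nom +45.740 → Σnom=99.950; wc +0.082/-0.082 → slack +0.564/-0.564; half-tol=0.082, Σhalf²=0.131078
  -D: nom -44.200 → Σnom=55.750; wc +0.331/-0.036 → slack +0.895/-0.600; half-tol=0.183, Σhalf²=0.164750
Nominal = 55.750. Worst-case = [55.750 - 0.600, 55.750 + 0.895] = [55.150, 56.645]. RSS = √0.164750 = 0.406.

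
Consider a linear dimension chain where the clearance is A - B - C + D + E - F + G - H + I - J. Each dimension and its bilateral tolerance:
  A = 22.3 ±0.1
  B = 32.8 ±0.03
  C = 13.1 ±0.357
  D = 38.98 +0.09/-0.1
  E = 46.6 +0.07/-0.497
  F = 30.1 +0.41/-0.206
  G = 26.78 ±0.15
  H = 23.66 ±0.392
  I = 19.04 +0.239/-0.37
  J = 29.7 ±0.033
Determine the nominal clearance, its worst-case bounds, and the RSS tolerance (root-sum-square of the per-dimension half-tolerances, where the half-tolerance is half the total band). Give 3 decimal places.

Stack each dimension's contribution:
  +A: nom +22.300 → Σnom=22.300; wc +0.100/-0.100 → slack +0.100/-0.100; half-tol=0.100, Σhalf²=0.010000
  -B: nom -32.800 → Σnom=-10.500; wc +0.030/-0.030 → slack +0.130/-0.130; half-tol=0.030, Σhalf²=0.010900
  -C: nom -13.100 → Σnom=-23.600; wc +0.357/-0.357 → slack +0.487/-0.487; half-tol=0.357, Σhalf²=0.138349
  +D: nom +38.980 → Σnom=15.380; wc +0.090/-0.100 → slack +0.577/-0.587; half-tol=0.095, Σhalf²=0.147374
  +E: nom +46.600 → Σnom=61.980; wc +0.070/-0.497 → slack +0.647/-1.084; half-tol=0.283, Σhalf²=0.227746
  -F: nom -30.100 → Σnom=31.880; wc +0.206/-0.410 → slack +0.853/-1.494; half-tol=0.308, Σhalf²=0.322610
  +G: nom +26.780 → Σnom=58.660; wc +0.150/-0.150 → slack +1.003/-1.644; half-tol=0.150, Σhalf²=0.345110
  -H: nom -23.660 → Σnom=35.000; wc +0.392/-0.392 → slack +1.395/-2.036; half-tol=0.392, Σhalf²=0.498774
  +I: nom +19.040 → Σnom=54.040; wc +0.239/-0.370 → slack +1.634/-2.406; half-tol=0.304, Σhalf²=0.591495
  -J: nom -29.700 → Σnom=24.340; wc +0.033/-0.033 → slack +1.667/-2.439; half-tol=0.033, Σhalf²=0.592584
Nominal = 24.340. Worst-case = [24.340 - 2.439, 24.340 + 1.667] = [21.901, 26.007]. RSS = √0.592584 = 0.770.

nominal=24.340 wc=[21.901,26.007] rss=0.770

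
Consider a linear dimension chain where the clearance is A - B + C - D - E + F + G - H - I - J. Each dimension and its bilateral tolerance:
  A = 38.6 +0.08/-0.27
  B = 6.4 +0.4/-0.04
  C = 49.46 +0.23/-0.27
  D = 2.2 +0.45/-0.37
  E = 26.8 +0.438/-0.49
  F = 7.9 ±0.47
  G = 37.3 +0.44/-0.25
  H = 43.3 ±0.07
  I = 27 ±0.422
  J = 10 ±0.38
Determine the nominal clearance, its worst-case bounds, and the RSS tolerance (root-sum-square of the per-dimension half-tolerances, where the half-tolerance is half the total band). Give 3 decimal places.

nominal=17.560 wc=[14.140,20.552] rss=1.092

Stack each dimension's contribution:
  +A: nom +38.600 → Σnom=38.600; wc +0.080/-0.270 → slack +0.080/-0.270; half-tol=0.175, Σhalf²=0.030625
  -B: nom -6.400 → Σnom=32.200; wc +0.040/-0.400 → slack +0.120/-0.670; half-tol=0.220, Σhalf²=0.079025
  +C: nom +49.460 → Σnom=81.660; wc +0.230/-0.270 → slack +0.350/-0.940; half-tol=0.250, Σhalf²=0.141525
  -D: nom -2.200 → Σnom=79.460; wc +0.370/-0.450 → slack +0.720/-1.390; half-tol=0.410, Σhalf²=0.309625
  -E: nom -26.800 → Σnom=52.660; wc +0.490/-0.438 → slack +1.210/-1.828; half-tol=0.464, Σhalf²=0.524921
  +F: nom +7.900 → Σnom=60.560; wc +0.470/-0.470 → slack +1.680/-2.298; half-tol=0.470, Σhalf²=0.745821
  +G: nom +37.300 → Σnom=97.860; wc +0.440/-0.250 → slack +2.120/-2.548; half-tol=0.345, Σhalf²=0.864846
  -H: nom -43.300 → Σnom=54.560; wc +0.070/-0.070 → slack +2.190/-2.618; half-tol=0.070, Σhalf²=0.869746
  -I: nom -27.000 → Σnom=27.560; wc +0.422/-0.422 → slack +2.612/-3.040; half-tol=0.422, Σhalf²=1.047830
  -J: nom -10.000 → Σnom=17.560; wc +0.380/-0.380 → slack +2.992/-3.420; half-tol=0.380, Σhalf²=1.192230
Nominal = 17.560. Worst-case = [17.560 - 3.420, 17.560 + 2.992] = [14.140, 20.552]. RSS = √1.192230 = 1.092.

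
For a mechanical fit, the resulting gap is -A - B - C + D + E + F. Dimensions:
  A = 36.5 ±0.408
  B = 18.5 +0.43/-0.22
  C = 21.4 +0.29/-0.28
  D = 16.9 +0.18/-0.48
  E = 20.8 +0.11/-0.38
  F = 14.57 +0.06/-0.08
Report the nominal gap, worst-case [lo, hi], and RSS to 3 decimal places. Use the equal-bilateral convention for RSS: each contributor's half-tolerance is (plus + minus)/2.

nominal=-24.130 wc=[-26.198,-22.872] rss=0.726

Stack each dimension's contribution:
  -A: nom -36.500 → Σnom=-36.500; wc +0.408/-0.408 → slack +0.408/-0.408; half-tol=0.408, Σhalf²=0.166464
  -B: nom -18.500 → Σnom=-55.000; wc +0.220/-0.430 → slack +0.628/-0.838; half-tol=0.325, Σhalf²=0.272089
  -C: nom -21.400 → Σnom=-76.400; wc +0.280/-0.290 → slack +0.908/-1.128; half-tol=0.285, Σhalf²=0.353314
  +D: nom +16.900 → Σnom=-59.500; wc +0.180/-0.480 → slack +1.088/-1.608; half-tol=0.330, Σhalf²=0.462214
  +E: nom +20.800 → Σnom=-38.700; wc +0.110/-0.380 → slack +1.198/-1.988; half-tol=0.245, Σhalf²=0.522239
  +F: nom +14.570 → Σnom=-24.130; wc +0.060/-0.080 → slack +1.258/-2.068; half-tol=0.070, Σhalf²=0.527139
Nominal = -24.130. Worst-case = [-24.130 - 2.068, -24.130 + 1.258] = [-26.198, -22.872]. RSS = √0.527139 = 0.726.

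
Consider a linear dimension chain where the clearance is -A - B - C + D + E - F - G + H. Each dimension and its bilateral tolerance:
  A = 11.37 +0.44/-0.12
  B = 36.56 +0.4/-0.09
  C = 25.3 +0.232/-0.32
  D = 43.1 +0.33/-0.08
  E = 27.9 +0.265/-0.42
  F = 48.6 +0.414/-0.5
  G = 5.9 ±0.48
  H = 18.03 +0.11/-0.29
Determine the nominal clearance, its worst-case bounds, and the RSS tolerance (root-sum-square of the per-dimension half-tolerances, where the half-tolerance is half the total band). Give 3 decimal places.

Stack each dimension's contribution:
  -A: nom -11.370 → Σnom=-11.370; wc +0.120/-0.440 → slack +0.120/-0.440; half-tol=0.280, Σhalf²=0.078400
  -B: nom -36.560 → Σnom=-47.930; wc +0.090/-0.400 → slack +0.210/-0.840; half-tol=0.245, Σhalf²=0.138425
  -C: nom -25.300 → Σnom=-73.230; wc +0.320/-0.232 → slack +0.530/-1.072; half-tol=0.276, Σhalf²=0.214601
  +D: nom +43.100 → Σnom=-30.130; wc +0.330/-0.080 → slack +0.860/-1.152; half-tol=0.205, Σhalf²=0.256626
  +E: nom +27.900 → Σnom=-2.230; wc +0.265/-0.420 → slack +1.125/-1.572; half-tol=0.343, Σhalf²=0.373932
  -F: nom -48.600 → Σnom=-50.830; wc +0.500/-0.414 → slack +1.625/-1.986; half-tol=0.457, Σhalf²=0.582781
  -G: nom -5.900 → Σnom=-56.730; wc +0.480/-0.480 → slack +2.105/-2.466; half-tol=0.480, Σhalf²=0.813181
  +H: nom +18.030 → Σnom=-38.700; wc +0.110/-0.290 → slack +2.215/-2.756; half-tol=0.200, Σhalf²=0.853181
Nominal = -38.700. Worst-case = [-38.700 - 2.756, -38.700 + 2.215] = [-41.456, -36.485]. RSS = √0.853181 = 0.924.

nominal=-38.700 wc=[-41.456,-36.485] rss=0.924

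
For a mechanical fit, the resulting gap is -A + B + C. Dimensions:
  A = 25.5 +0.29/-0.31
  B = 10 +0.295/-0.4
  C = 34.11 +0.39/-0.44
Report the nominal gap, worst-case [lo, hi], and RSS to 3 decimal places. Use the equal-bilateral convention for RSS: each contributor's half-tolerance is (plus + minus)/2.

nominal=18.610 wc=[17.480,19.605] rss=0.619

Stack each dimension's contribution:
  -A: nom -25.500 → Σnom=-25.500; wc +0.310/-0.290 → slack +0.310/-0.290; half-tol=0.300, Σhalf²=0.090000
  +B: nom +10.000 → Σnom=-15.500; wc +0.295/-0.400 → slack +0.605/-0.690; half-tol=0.348, Σhalf²=0.210756
  +C: nom +34.110 → Σnom=18.610; wc +0.390/-0.440 → slack +0.995/-1.130; half-tol=0.415, Σhalf²=0.382981
Nominal = 18.610. Worst-case = [18.610 - 1.130, 18.610 + 0.995] = [17.480, 19.605]. RSS = √0.382981 = 0.619.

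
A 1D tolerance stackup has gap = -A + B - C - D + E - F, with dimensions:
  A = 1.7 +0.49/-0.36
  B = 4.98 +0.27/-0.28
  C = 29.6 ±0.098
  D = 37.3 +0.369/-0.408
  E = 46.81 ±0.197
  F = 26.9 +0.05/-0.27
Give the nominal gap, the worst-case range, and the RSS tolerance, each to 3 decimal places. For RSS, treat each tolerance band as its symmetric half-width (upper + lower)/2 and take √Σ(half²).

Stack each dimension's contribution:
  -A: nom -1.700 → Σnom=-1.700; wc +0.360/-0.490 → slack +0.360/-0.490; half-tol=0.425, Σhalf²=0.180625
  +B: nom +4.980 → Σnom=3.280; wc +0.270/-0.280 → slack +0.630/-0.770; half-tol=0.275, Σhalf²=0.256250
  -C: nom -29.600 → Σnom=-26.320; wc +0.098/-0.098 → slack +0.728/-0.868; half-tol=0.098, Σhalf²=0.265854
  -D: nom -37.300 → Σnom=-63.620; wc +0.408/-0.369 → slack +1.136/-1.237; half-tol=0.388, Σhalf²=0.416786
  +E: nom +46.810 → Σnom=-16.810; wc +0.197/-0.197 → slack +1.333/-1.434; half-tol=0.197, Σhalf²=0.455595
  -F: nom -26.900 → Σnom=-43.710; wc +0.270/-0.050 → slack +1.603/-1.484; half-tol=0.160, Σhalf²=0.481195
Nominal = -43.710. Worst-case = [-43.710 - 1.484, -43.710 + 1.603] = [-45.194, -42.107]. RSS = √0.481195 = 0.694.

nominal=-43.710 wc=[-45.194,-42.107] rss=0.694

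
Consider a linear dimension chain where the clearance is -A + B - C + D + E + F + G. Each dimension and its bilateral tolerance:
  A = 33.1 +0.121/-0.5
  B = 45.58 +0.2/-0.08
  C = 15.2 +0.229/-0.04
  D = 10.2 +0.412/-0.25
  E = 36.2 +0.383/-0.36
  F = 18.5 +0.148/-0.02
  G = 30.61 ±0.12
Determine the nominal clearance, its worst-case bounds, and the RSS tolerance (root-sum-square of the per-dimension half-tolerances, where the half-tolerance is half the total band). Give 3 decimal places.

Stack each dimension's contribution:
  -A: nom -33.100 → Σnom=-33.100; wc +0.500/-0.121 → slack +0.500/-0.121; half-tol=0.310, Σhalf²=0.096410
  +B: nom +45.580 → Σnom=12.480; wc +0.200/-0.080 → slack +0.700/-0.201; half-tol=0.140, Σhalf²=0.116010
  -C: nom -15.200 → Σnom=-2.720; wc +0.040/-0.229 → slack +0.740/-0.430; half-tol=0.135, Σhalf²=0.134101
  +D: nom +10.200 → Σnom=7.480; wc +0.412/-0.250 → slack +1.152/-0.680; half-tol=0.331, Σhalf²=0.243661
  +E: nom +36.200 → Σnom=43.680; wc +0.383/-0.360 → slack +1.535/-1.040; half-tol=0.371, Σhalf²=0.381674
  +F: nom +18.500 → Σnom=62.180; wc +0.148/-0.020 → slack +1.683/-1.060; half-tol=0.084, Σhalf²=0.388730
  +G: nom +30.610 → Σnom=92.790; wc +0.120/-0.120 → slack +1.803/-1.180; half-tol=0.120, Σhalf²=0.403130
Nominal = 92.790. Worst-case = [92.790 - 1.180, 92.790 + 1.803] = [91.610, 94.593]. RSS = √0.403130 = 0.635.

nominal=92.790 wc=[91.610,94.593] rss=0.635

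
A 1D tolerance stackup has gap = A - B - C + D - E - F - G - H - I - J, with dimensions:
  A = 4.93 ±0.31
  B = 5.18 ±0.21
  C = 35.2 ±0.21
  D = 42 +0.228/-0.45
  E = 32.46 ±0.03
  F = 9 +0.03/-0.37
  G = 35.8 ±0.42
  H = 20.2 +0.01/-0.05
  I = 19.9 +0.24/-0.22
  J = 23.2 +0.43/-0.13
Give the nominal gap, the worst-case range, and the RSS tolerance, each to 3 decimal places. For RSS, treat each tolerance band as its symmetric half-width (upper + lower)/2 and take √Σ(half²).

nominal=-134.010 wc=[-136.350,-131.832] rss=0.805

Stack each dimension's contribution:
  +A: nom +4.930 → Σnom=4.930; wc +0.310/-0.310 → slack +0.310/-0.310; half-tol=0.310, Σhalf²=0.096100
  -B: nom -5.180 → Σnom=-0.250; wc +0.210/-0.210 → slack +0.520/-0.520; half-tol=0.210, Σhalf²=0.140200
  -C: nom -35.200 → Σnom=-35.450; wc +0.210/-0.210 → slack +0.730/-0.730; half-tol=0.210, Σhalf²=0.184300
  +D: nom +42.000 → Σnom=6.550; wc +0.228/-0.450 → slack +0.958/-1.180; half-tol=0.339, Σhalf²=0.299221
  -E: nom -32.460 → Σnom=-25.910; wc +0.030/-0.030 → slack +0.988/-1.210; half-tol=0.030, Σhalf²=0.300121
  -F: nom -9.000 → Σnom=-34.910; wc +0.370/-0.030 → slack +1.358/-1.240; half-tol=0.200, Σhalf²=0.340121
  -G: nom -35.800 → Σnom=-70.710; wc +0.420/-0.420 → slack +1.778/-1.660; half-tol=0.420, Σhalf²=0.516521
  -H: nom -20.200 → Σnom=-90.910; wc +0.050/-0.010 → slack +1.828/-1.670; half-tol=0.030, Σhalf²=0.517421
  -I: nom -19.900 → Σnom=-110.810; wc +0.220/-0.240 → slack +2.048/-1.910; half-tol=0.230, Σhalf²=0.570321
  -J: nom -23.200 → Σnom=-134.010; wc +0.130/-0.430 → slack +2.178/-2.340; half-tol=0.280, Σhalf²=0.648721
Nominal = -134.010. Worst-case = [-134.010 - 2.340, -134.010 + 2.178] = [-136.350, -131.832]. RSS = √0.648721 = 0.805.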